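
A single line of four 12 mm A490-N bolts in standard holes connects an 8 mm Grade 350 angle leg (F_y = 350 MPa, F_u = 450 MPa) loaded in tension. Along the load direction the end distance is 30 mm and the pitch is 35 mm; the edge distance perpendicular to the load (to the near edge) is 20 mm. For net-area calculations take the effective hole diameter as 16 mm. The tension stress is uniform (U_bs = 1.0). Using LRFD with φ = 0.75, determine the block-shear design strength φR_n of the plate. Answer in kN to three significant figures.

Shear plane L_v = 30 + 3·35 = 135 mm; A_gv = 135 × 8 = 1080 mm².
A_nv = (135 − 3.5·16) × 8 = 632 mm².
A_nt = (20 − 0.5·16) × 8 = 96 mm².
0.6 F_u A_nv = 170.6 kN; 0.6 F_y A_gv = 226.8 kN → shear rupture governs the shear term.
R_n = 170.6 + 1.0 × 450 × 96 / 1000 = 213.8 kN.
Design strength φR_n = 0.75 × 213.8 = 160 kN.

160 kN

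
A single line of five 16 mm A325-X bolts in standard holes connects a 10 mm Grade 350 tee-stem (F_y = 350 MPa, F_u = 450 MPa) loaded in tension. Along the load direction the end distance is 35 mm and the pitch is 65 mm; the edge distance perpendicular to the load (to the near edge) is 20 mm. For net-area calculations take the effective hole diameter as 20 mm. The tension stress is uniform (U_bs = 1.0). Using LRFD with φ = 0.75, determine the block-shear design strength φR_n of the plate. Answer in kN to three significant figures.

449 kN

Shear plane L_v = 35 + 4·65 = 295 mm; A_gv = 295 × 10 = 2950 mm².
A_nv = (295 − 4.5·20) × 10 = 2050 mm².
A_nt = (20 − 0.5·20) × 10 = 100 mm².
0.6 F_u A_nv = 553.5 kN; 0.6 F_y A_gv = 619.5 kN → shear rupture governs the shear term.
R_n = 553.5 + 1.0 × 450 × 100 / 1000 = 598.5 kN.
Design strength φR_n = 0.75 × 598.5 = 449 kN.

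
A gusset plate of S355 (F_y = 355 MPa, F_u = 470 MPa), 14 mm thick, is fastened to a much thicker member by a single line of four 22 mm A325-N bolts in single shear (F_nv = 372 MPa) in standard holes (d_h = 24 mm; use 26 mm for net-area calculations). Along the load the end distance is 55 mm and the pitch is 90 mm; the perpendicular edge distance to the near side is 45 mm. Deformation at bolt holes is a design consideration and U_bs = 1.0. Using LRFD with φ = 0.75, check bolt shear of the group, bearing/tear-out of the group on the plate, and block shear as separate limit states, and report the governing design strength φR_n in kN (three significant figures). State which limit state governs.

424 kN (bolt shear governs)

Bolt shear: A_b = π·22²/4 = 380.1 mm²; R_n = 372 × 380.1 × 4 × 1 / 1000 = 565.6 kN → 0.75 × 565.6 = 424 kN.
Bearing: edge l_c = 43, r_n = 339.5 kN; interior l_c = 66, r_n = 347.4 kN; R_n = 339.5 + 3·347.4 = 1382 kN → 1040 kN.
Block shear: A_gv = 4550, A_nv = 3276, A_nt = 448 mm²; R_n = min(0.6F_uA_nv, 0.6F_yA_gv) + U_bs·F_u·A_nt = 1134 kN → 851 kN.
Bolt shear governs: 424 kN.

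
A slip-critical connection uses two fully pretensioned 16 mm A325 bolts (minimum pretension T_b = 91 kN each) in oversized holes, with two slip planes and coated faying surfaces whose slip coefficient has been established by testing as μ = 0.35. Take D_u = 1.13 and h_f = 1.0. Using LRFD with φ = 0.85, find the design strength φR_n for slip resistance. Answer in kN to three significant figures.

R_n = μ · D_u · h_f · T_b · n_s · n_b = 0.35 × 1.13 × 1.0 × 91 × 2 × 2 = 144 kN.
Design strength φR_n = 0.85 × 144 = 122 kN.

122 kN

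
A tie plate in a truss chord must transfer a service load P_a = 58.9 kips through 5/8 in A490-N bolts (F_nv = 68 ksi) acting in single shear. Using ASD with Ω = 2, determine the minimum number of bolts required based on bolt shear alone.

6 bolts

A_b = π·0.625²/4 = 0.3068 in².
Per-bolt allowable strength R_n/Ω = 68 × 0.3068 × 1 / 2 = 10.43 kips.
n ≥ 58.9 / 10.43 = 5.647 → use 6 bolts.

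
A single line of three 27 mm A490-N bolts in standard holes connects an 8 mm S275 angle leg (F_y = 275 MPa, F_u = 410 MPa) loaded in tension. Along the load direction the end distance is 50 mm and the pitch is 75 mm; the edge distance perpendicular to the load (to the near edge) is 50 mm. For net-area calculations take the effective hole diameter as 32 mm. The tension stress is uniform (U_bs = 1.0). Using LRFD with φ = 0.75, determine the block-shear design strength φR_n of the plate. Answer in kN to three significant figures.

Shear plane L_v = 50 + 2·75 = 200 mm; A_gv = 200 × 8 = 1600 mm².
A_nv = (200 − 2.5·32) × 8 = 960 mm².
A_nt = (50 − 0.5·32) × 8 = 272 mm².
0.6 F_u A_nv = 236.2 kN; 0.6 F_y A_gv = 264 kN → shear rupture governs the shear term.
R_n = 236.2 + 1.0 × 410 × 272 / 1000 = 347.7 kN.
Design strength φR_n = 0.75 × 347.7 = 261 kN.

261 kN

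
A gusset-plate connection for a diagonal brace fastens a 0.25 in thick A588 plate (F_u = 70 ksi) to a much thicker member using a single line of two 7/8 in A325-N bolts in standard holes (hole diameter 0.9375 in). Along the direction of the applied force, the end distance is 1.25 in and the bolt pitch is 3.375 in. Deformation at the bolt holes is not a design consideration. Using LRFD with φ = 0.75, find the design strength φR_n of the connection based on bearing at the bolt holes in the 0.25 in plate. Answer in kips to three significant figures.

Per bolt r_n = 1.5 l_c t F_u ≤ 3.0 d t F_u; upper limit = 3.0 × 0.875 × 0.25 × 70 = 45.94 kips.
Edge bolt: l_c = 1.25 − 0.9375/2 = 0.7812 in → 1.5 × 0.7812 × 0.25 × 70 = 20.51 → r_n = 20.51 kips.
Interior bolts: l_c = 3.375 − 0.9375 = 2.438 in → 1.5 × 2.438 × 0.25 × 70 = 63.98 → r_n = 45.94 kips.
R_n = 1 × 20.51 + 1 × 45.94 = 66.45 kips.
Design strength φR_n = 0.75 × 66.45 = 49.8 kips.

49.8 kips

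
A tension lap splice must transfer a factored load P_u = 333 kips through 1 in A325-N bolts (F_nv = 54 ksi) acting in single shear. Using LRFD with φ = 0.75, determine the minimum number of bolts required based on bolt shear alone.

11 bolts

A_b = π·1²/4 = 0.7854 in².
Per-bolt design strength φR_n = 0.75 × 54 × 0.7854 × 1 = 31.81 kips.
n ≥ 333 / 31.81 = 10.47 → use 11 bolts.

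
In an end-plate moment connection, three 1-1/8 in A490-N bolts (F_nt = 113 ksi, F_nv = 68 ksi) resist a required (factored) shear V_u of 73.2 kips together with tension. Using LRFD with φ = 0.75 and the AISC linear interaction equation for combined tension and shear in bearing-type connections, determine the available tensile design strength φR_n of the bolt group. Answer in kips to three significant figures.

207 kips

A_b = π·1.125²/4 = 0.994 in²; f_rv = 73.2 / (3 × 0.994) = 24.55 ksi.
F'_nt = 1.3 F_nt − (F_nt / φF_nv) f_rv = 1.3·113 − (113/(0.75·68))·24.55 = 92.51 ksi, capped at F_nt → F'_nt = 92.51 ksi.
R_n = F'_nt · A_b · n = 92.51 × 0.994 × 3 = 275.9 kips.
Design strength φR_n = 0.75 × 275.9 = 207 kips.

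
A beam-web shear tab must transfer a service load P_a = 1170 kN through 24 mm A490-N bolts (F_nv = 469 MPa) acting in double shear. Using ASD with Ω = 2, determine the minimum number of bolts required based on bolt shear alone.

A_b = π·24²/4 = 452.4 mm².
Per-bolt allowable strength R_n/Ω = 469 × 452.4 × 2 / 1000 / 2 = 212.2 kN.
n ≥ 1170 / 212.2 = 5.514 → use 6 bolts.

6 bolts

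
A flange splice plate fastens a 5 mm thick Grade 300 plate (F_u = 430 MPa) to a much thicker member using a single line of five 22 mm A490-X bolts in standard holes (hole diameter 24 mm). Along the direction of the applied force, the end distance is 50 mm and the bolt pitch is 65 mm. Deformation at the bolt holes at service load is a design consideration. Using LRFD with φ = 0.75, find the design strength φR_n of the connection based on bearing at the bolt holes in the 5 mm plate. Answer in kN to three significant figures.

391 kN

Per bolt r_n = 1.2 l_c t F_u ≤ 2.4 d t F_u; upper limit = 2.4 × 22 × 5 × 430 / 1000 = 113.5 kN.
Edge bolt: l_c = 50 − 24/2 = 38 mm → 1.2 × 38 × 5 × 430 / 1000 = 98.04 → r_n = 98.04 kN.
Interior bolts: l_c = 65 − 24 = 41 mm → 1.2 × 41 × 5 × 430 / 1000 = 105.8 → r_n = 105.8 kN.
R_n = 1 × 98.04 + 4 × 105.8 = 521.2 kN.
Design strength φR_n = 0.75 × 521.2 = 391 kN.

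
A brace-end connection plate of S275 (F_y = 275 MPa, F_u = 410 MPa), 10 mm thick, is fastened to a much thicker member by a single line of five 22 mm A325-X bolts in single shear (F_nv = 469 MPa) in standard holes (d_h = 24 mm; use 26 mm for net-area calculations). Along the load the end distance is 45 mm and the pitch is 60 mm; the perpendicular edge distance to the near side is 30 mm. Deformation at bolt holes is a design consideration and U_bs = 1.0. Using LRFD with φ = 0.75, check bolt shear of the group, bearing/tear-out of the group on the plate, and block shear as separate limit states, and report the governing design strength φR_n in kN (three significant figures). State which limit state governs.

362 kN (block shear governs)

Bolt shear: A_b = π·22²/4 = 380.1 mm²; R_n = 469 × 380.1 × 5 × 1 / 1000 = 891.4 kN → 0.75 × 891.4 = 669 kN.
Bearing: edge l_c = 33, r_n = 162.4 kN; interior l_c = 36, r_n = 177.1 kN; R_n = 162.4 + 4·177.1 = 870.8 kN → 653 kN.
Block shear: A_gv = 2850, A_nv = 1680, A_nt = 170 mm²; R_n = min(0.6F_uA_nv, 0.6F_yA_gv) + U_bs·F_u·A_nt = 483 kN → 362 kN.
Block shear governs: 362 kN.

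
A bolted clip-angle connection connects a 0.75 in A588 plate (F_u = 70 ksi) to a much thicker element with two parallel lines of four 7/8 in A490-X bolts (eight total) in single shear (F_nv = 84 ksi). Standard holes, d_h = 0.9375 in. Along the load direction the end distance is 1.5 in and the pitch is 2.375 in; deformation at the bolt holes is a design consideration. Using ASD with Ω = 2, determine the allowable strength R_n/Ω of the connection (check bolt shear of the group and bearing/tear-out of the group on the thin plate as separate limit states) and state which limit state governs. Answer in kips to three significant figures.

Bolt shear: A_b = π·0.875²/4 = 0.6013 in²; R_n = 84 × 0.6013 × 8 × 1 = 404.1 kips → 404.1 / 2 = 202 kips.
Bearing (1.2 l_c t F_u ≤ 2.4 d t F_u): upper limit = 2.4·0.875·0.75·70 = 110.3 kips.
  Edge l_c = 1.5 − 0.9375/2 = 1.031 → r_n = 64.97 kips; interior l_c = 2.375 − 0.9375 = 1.438 → r_n = 90.56 kips.
  R_n,bearing = 2·64.97 + 6·90.56 = 673.3 kips → 673.3 / 2 = 337 kips.
Bolt shear governs: 202 kips.

202 kips (bolt shear governs)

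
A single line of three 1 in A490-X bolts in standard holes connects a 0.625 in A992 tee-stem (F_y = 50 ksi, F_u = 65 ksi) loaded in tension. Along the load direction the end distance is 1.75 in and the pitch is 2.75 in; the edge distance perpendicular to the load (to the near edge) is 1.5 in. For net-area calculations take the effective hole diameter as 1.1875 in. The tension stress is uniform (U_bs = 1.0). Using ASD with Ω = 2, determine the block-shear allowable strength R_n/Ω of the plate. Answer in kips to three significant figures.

Shear plane L_v = 1.75 + 2·2.75 = 7.25 in; A_gv = 7.25 × 0.625 = 4.531 in².
A_nv = (7.25 − 2.5·1.1875) × 0.625 = 2.676 in².
A_nt = (1.5 − 0.5·1.1875) × 0.625 = 0.5664 in².
0.6 F_u A_nv = 104.4 kips; 0.6 F_y A_gv = 135.9 kips → shear rupture governs the shear term.
R_n = 104.4 + 1.0 × 65 × 0.5664 = 141.2 kips.
Allowable strength R_n/Ω = 141.2 / 2 = 70.6 kips.

70.6 kips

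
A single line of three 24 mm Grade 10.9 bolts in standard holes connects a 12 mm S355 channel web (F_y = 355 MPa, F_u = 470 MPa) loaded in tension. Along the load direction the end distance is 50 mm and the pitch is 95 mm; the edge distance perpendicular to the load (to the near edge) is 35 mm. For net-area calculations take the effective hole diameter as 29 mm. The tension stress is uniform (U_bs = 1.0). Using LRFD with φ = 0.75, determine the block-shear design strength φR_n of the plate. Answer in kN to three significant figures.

512 kN

Shear plane L_v = 50 + 2·95 = 240 mm; A_gv = 240 × 12 = 2880 mm².
A_nv = (240 − 2.5·29) × 12 = 2010 mm².
A_nt = (35 − 0.5·29) × 12 = 246 mm².
0.6 F_u A_nv = 566.8 kN; 0.6 F_y A_gv = 613.4 kN → shear rupture governs the shear term.
R_n = 566.8 + 1.0 × 470 × 246 / 1000 = 682.4 kN.
Design strength φR_n = 0.75 × 682.4 = 512 kN.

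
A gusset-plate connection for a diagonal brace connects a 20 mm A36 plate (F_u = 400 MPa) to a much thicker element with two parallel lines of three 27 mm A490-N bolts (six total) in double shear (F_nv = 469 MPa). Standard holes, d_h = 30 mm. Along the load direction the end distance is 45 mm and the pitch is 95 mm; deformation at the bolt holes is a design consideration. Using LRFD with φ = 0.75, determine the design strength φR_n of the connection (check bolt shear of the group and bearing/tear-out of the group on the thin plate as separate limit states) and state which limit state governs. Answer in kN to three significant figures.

Bolt shear: A_b = π·27²/4 = 572.6 mm²; R_n = 469 × 572.6 × 6 × 2 / 1000 = 3222 kN → 0.75 × 3222 = 2420 kN.
Bearing (1.2 l_c t F_u ≤ 2.4 d t F_u): upper limit = 2.4·27·20·400 / 1000 = 518.4 kN.
  Edge l_c = 45 − 30/2 = 30 → r_n = 288 kN; interior l_c = 95 − 30 = 65 → r_n = 518.4 kN.
  R_n,bearing = 2·288 + 4·518.4 = 2650 kN → 0.75 × 2650 = 1990 kN.
Bearing governs: 1990 kN.

1990 kN (bearing governs)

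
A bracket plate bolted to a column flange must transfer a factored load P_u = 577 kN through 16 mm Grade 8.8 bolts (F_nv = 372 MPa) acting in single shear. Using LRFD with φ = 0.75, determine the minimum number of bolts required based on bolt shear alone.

11 bolts

A_b = π·16²/4 = 201.1 mm².
Per-bolt design strength φR_n = 0.75 × 372 × 201.1 × 1 / 1000 = 56.1 kN.
n ≥ 577 / 56.1 = 10.29 → use 11 bolts.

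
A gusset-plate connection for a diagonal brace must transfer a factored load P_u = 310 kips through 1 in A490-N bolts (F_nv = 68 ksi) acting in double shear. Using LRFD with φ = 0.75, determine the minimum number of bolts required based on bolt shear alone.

A_b = π·1²/4 = 0.7854 in².
Per-bolt design strength φR_n = 0.75 × 68 × 0.7854 × 2 = 80.11 kips.
n ≥ 310 / 80.11 = 3.87 → use 4 bolts.

4 bolts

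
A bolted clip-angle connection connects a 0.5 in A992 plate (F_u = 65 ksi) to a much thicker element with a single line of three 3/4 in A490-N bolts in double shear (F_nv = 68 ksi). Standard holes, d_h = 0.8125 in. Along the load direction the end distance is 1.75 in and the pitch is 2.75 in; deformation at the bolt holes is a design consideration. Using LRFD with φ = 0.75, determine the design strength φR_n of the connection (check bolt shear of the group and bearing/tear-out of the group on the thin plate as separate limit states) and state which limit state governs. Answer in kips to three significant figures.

Bolt shear: A_b = π·0.75²/4 = 0.4418 in²; R_n = 68 × 0.4418 × 3 × 2 = 180.2 kips → 0.75 × 180.2 = 135 kips.
Bearing (1.2 l_c t F_u ≤ 2.4 d t F_u): upper limit = 2.4·0.75·0.5·65 = 58.5 kips.
  Edge l_c = 1.75 − 0.8125/2 = 1.344 → r_n = 52.41 kips; interior l_c = 2.75 − 0.8125 = 1.938 → r_n = 58.5 kips.
  R_n,bearing = 1·52.41 + 2·58.5 = 169.4 kips → 0.75 × 169.4 = 127 kips.
Bearing governs: 127 kips.

127 kips (bearing governs)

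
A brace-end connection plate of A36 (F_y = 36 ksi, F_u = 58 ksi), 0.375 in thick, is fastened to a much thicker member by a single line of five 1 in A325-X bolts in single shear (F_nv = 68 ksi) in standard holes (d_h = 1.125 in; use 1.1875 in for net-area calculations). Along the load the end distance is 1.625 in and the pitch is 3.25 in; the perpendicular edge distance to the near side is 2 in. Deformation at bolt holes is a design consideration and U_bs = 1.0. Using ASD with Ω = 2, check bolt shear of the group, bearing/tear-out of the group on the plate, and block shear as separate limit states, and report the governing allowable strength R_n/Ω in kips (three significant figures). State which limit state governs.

Bolt shear: A_b = π·1²/4 = 0.7854 in²; R_n = 68 × 0.7854 × 5 × 1 = 267 kips → 267 / 2 = 134 kips.
Bearing: edge l_c = 1.062, r_n = 27.73 kips; interior l_c = 2.125, r_n = 52.2 kips; R_n = 27.73 + 4·52.2 = 236.5 kips → 118 kips.
Block shear: A_gv = 5.484, A_nv = 3.48, A_nt = 0.5273 in²; R_n = min(0.6F_uA_nv, 0.6F_yA_gv) + U_bs·F_u·A_nt = 149 kips → 74.5 kips.
Block shear governs: 74.5 kips.

74.5 kips (block shear governs)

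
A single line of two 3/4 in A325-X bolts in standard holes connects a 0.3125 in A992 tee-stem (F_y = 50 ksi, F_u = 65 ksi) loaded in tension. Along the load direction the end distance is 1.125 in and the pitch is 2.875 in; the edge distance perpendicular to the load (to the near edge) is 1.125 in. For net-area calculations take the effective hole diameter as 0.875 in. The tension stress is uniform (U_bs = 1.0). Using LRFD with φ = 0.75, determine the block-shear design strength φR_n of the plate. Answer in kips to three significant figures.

35 kips

Shear plane L_v = 1.125 + 1·2.875 = 4 in; A_gv = 4 × 0.3125 = 1.25 in².
A_nv = (4 − 1.5·0.875) × 0.3125 = 0.8398 in².
A_nt = (1.125 − 0.5·0.875) × 0.3125 = 0.2148 in².
0.6 F_u A_nv = 32.75 kips; 0.6 F_y A_gv = 37.5 kips → shear rupture governs the shear term.
R_n = 32.75 + 1.0 × 65 × 0.2148 = 46.72 kips.
Design strength φR_n = 0.75 × 46.72 = 35 kips.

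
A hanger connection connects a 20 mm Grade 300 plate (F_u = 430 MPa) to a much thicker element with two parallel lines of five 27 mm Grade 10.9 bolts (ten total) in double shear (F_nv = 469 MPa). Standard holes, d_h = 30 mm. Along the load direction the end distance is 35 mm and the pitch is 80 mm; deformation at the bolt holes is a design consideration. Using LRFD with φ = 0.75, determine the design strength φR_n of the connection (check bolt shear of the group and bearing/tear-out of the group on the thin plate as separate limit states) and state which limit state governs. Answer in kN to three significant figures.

Bolt shear: A_b = π·27²/4 = 572.6 mm²; R_n = 469 × 572.6 × 10 × 2 / 1000 = 5371 kN → 0.75 × 5371 = 4030 kN.
Bearing (1.2 l_c t F_u ≤ 2.4 d t F_u): upper limit = 2.4·27·20·430 / 1000 = 557.3 kN.
  Edge l_c = 35 − 30/2 = 20 → r_n = 206.4 kN; interior l_c = 80 − 30 = 50 → r_n = 516 kN.
  R_n,bearing = 2·206.4 + 8·516 = 4541 kN → 0.75 × 4541 = 3410 kN.
Bearing governs: 3410 kN.

3410 kN (bearing governs)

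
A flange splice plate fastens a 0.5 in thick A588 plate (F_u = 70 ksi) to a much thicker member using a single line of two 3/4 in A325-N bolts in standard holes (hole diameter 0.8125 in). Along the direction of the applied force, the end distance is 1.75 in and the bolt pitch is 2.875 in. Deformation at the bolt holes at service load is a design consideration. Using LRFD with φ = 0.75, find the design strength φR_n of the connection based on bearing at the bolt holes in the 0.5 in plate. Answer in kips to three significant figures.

89.6 kips

Per bolt r_n = 1.2 l_c t F_u ≤ 2.4 d t F_u; upper limit = 2.4 × 0.75 × 0.5 × 70 = 63 kips.
Edge bolt: l_c = 1.75 − 0.8125/2 = 1.344 in → 1.2 × 1.344 × 0.5 × 70 = 56.44 → r_n = 56.44 kips.
Interior bolts: l_c = 2.875 − 0.8125 = 2.062 in → 1.2 × 2.062 × 0.5 × 70 = 86.62 → r_n = 63 kips.
R_n = 1 × 56.44 + 1 × 63 = 119.4 kips.
Design strength φR_n = 0.75 × 119.4 = 89.6 kips.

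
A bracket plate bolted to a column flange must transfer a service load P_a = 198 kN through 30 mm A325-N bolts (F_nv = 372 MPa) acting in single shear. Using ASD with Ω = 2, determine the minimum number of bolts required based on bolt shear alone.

2 bolts

A_b = π·30²/4 = 706.9 mm².
Per-bolt allowable strength R_n/Ω = 372 × 706.9 × 1 / 1000 / 2 = 131.5 kN.
n ≥ 198 / 131.5 = 1.506 → use 2 bolts.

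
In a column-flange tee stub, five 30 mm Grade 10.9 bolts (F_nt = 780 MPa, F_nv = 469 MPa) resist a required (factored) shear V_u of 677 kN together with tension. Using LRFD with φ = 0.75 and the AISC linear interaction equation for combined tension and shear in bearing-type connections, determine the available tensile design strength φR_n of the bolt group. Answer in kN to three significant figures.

A_b = π·30²/4 = 706.9 mm²; f_rv = 677 × 1000 / (5 × 706.9) = 191.6 MPa.
F'_nt = 1.3 F_nt − (F_nt / φF_nv) f_rv = 1.3·780 − (780/(0.75·469))·191.6 = 589.2 MPa, capped at F_nt → F'_nt = 589.2 MPa.
R_n = F'_nt · A_b · n = 589.2 × 706.9 × 5 / 1000 = 2083 kN.
Design strength φR_n = 0.75 × 2083 = 1560 kN.

1560 kN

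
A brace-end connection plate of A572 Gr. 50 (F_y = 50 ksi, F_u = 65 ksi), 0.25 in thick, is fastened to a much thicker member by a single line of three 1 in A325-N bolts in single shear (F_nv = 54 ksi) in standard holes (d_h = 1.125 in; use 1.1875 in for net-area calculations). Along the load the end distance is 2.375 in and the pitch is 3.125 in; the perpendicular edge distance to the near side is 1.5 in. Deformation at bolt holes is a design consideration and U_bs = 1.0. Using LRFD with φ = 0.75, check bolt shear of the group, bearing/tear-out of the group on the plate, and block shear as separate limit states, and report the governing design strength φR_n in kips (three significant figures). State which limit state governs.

Bolt shear: A_b = π·1²/4 = 0.7854 in²; R_n = 54 × 0.7854 × 3 × 1 = 127.2 kips → 0.75 × 127.2 = 95.4 kips.
Bearing: edge l_c = 1.812, r_n = 35.34 kips; interior l_c = 2, r_n = 39 kips; R_n = 35.34 + 2·39 = 113.3 kips → 85 kips.
Block shear: A_gv = 2.156, A_nv = 1.414, A_nt = 0.2266 in²; R_n = min(0.6F_uA_nv, 0.6F_yA_gv) + U_bs·F_u·A_nt = 69.88 kips → 52.4 kips.
Block shear governs: 52.4 kips.

52.4 kips (block shear governs)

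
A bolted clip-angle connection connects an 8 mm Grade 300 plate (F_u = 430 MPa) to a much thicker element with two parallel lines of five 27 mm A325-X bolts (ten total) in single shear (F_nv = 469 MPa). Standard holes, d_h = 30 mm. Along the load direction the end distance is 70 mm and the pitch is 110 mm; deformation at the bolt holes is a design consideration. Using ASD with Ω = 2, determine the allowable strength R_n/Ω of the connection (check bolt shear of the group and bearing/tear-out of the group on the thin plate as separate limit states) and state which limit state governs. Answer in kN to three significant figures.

Bolt shear: A_b = π·27²/4 = 572.6 mm²; R_n = 469 × 572.6 × 10 × 1 / 1000 = 2685 kN → 2685 / 2 = 1340 kN.
Bearing (1.2 l_c t F_u ≤ 2.4 d t F_u): upper limit = 2.4·27·8·430 / 1000 = 222.9 kN.
  Edge l_c = 70 − 30/2 = 55 → r_n = 222.9 kN; interior l_c = 110 − 30 = 80 → r_n = 222.9 kN.
  R_n,bearing = 2·222.9 + 8·222.9 = 2229 kN → 2229 / 2 = 1110 kN.
Bearing governs: 1110 kN.

1110 kN (bearing governs)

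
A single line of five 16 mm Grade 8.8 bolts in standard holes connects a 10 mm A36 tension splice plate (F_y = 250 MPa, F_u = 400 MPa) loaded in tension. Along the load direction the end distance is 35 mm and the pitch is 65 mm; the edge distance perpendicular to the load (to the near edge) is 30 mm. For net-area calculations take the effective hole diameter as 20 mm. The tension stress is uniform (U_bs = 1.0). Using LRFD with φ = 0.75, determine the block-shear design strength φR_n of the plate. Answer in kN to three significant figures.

Shear plane L_v = 35 + 4·65 = 295 mm; A_gv = 295 × 10 = 2950 mm².
A_nv = (295 − 4.5·20) × 10 = 2050 mm².
A_nt = (30 − 0.5·20) × 10 = 200 mm².
0.6 F_u A_nv = 492 kN; 0.6 F_y A_gv = 442.5 kN → shear yielding governs the shear term.
R_n = 442.5 + 1.0 × 400 × 200 / 1000 = 522.5 kN.
Design strength φR_n = 0.75 × 522.5 = 392 kN.

392 kN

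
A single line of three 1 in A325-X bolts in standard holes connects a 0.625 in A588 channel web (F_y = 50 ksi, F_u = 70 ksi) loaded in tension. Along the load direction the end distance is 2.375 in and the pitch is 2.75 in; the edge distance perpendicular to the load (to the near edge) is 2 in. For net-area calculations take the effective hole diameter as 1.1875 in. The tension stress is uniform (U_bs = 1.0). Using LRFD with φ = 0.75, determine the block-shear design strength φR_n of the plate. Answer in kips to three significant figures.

Shear plane L_v = 2.375 + 2·2.75 = 7.875 in; A_gv = 7.875 × 0.625 = 4.922 in².
A_nv = (7.875 − 2.5·1.1875) × 0.625 = 3.066 in².
A_nt = (2 − 0.5·1.1875) × 0.625 = 0.8789 in².
0.6 F_u A_nv = 128.8 kips; 0.6 F_y A_gv = 147.7 kips → shear rupture governs the shear term.
R_n = 128.8 + 1.0 × 70 × 0.8789 = 190.3 kips.
Design strength φR_n = 0.75 × 190.3 = 143 kips.

143 kips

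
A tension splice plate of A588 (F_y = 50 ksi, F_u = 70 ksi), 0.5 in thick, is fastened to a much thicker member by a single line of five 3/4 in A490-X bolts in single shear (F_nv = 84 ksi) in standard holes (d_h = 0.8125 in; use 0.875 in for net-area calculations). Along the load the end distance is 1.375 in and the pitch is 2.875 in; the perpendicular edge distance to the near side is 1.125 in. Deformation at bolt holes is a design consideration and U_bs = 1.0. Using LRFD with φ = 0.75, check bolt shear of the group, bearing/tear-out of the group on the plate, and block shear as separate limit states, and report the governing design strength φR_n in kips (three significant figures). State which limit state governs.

Bolt shear: A_b = π·0.75²/4 = 0.4418 in²; R_n = 84 × 0.4418 × 5 × 1 = 185.6 kips → 0.75 × 185.6 = 139 kips.
Bearing: edge l_c = 0.9688, r_n = 40.69 kips; interior l_c = 2.062, r_n = 63 kips; R_n = 40.69 + 4·63 = 292.7 kips → 220 kips.
Block shear: A_gv = 6.438, A_nv = 4.469, A_nt = 0.3438 in²; R_n = min(0.6F_uA_nv, 0.6F_yA_gv) + U_bs·F_u·A_nt = 211.8 kips → 159 kips.
Bolt shear governs: 139 kips.

139 kips (bolt shear governs)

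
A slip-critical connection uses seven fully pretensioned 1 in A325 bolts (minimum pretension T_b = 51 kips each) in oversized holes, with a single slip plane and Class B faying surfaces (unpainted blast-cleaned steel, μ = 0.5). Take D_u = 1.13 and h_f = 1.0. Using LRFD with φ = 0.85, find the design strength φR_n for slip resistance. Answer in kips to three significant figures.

R_n = μ · D_u · h_f · T_b · n_s · n_b = 0.5 × 1.13 × 1.0 × 51 × 1 × 7 = 201.7 kips.
Design strength φR_n = 0.85 × 201.7 = 171 kips.

171 kips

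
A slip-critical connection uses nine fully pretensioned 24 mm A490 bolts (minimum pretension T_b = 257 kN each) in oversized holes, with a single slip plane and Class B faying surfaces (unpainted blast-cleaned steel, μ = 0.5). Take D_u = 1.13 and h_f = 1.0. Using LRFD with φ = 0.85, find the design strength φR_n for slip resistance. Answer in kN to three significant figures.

R_n = μ · D_u · h_f · T_b · n_s · n_b = 0.5 × 1.13 × 1.0 × 257 × 1 × 9 = 1307 kN.
Design strength φR_n = 0.85 × 1307 = 1110 kN.

1110 kN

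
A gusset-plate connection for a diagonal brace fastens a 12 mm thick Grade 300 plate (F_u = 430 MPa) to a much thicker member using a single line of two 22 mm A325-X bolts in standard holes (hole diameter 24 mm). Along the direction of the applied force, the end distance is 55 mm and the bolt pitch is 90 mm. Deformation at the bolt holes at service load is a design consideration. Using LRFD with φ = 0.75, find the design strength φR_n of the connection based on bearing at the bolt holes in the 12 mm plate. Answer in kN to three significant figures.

404 kN

Per bolt r_n = 1.2 l_c t F_u ≤ 2.4 d t F_u; upper limit = 2.4 × 22 × 12 × 430 / 1000 = 272.4 kN.
Edge bolt: l_c = 55 − 24/2 = 43 mm → 1.2 × 43 × 12 × 430 / 1000 = 266.3 → r_n = 266.3 kN.
Interior bolts: l_c = 90 − 24 = 66 mm → 1.2 × 66 × 12 × 430 / 1000 = 408.7 → r_n = 272.4 kN.
R_n = 1 × 266.3 + 1 × 272.4 = 538.7 kN.
Design strength φR_n = 0.75 × 538.7 = 404 kN.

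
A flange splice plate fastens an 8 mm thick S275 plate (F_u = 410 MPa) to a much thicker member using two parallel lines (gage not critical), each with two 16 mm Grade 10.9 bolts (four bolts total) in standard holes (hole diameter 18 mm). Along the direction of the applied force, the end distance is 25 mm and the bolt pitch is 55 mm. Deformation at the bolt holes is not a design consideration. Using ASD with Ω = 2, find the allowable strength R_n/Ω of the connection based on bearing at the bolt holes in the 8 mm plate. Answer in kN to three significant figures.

236 kN

Per bolt r_n = 1.5 l_c t F_u ≤ 3.0 d t F_u; upper limit = 3.0 × 16 × 8 × 410 / 1000 = 157.4 kN.
Edge bolt: l_c = 25 − 18/2 = 16 mm → 1.5 × 16 × 8 × 410 / 1000 = 78.72 → r_n = 78.72 kN.
Interior bolts: l_c = 55 − 18 = 37 mm → 1.5 × 37 × 8 × 410 / 1000 = 182 → r_n = 157.4 kN.
R_n = 2 × 78.72 + 2 × 157.4 = 472.3 kN.
Allowable strength R_n/Ω = 472.3 / 2 = 236 kN.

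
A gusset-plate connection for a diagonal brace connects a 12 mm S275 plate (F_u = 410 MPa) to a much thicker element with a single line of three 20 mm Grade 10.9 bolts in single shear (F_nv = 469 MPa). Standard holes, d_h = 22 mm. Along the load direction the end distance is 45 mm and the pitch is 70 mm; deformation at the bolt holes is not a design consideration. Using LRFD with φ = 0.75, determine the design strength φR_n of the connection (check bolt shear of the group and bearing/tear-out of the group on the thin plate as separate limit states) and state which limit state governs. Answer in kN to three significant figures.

Bolt shear: A_b = π·20²/4 = 314.2 mm²; R_n = 469 × 314.2 × 3 × 1 / 1000 = 442 kN → 0.75 × 442 = 332 kN.
Bearing (1.5 l_c t F_u ≤ 3.0 d t F_u): upper limit = 3.0·20·12·410 / 1000 = 295.2 kN.
  Edge l_c = 45 − 22/2 = 34 → r_n = 250.9 kN; interior l_c = 70 − 22 = 48 → r_n = 295.2 kN.
  R_n,bearing = 1·250.9 + 2·295.2 = 841.3 kN → 0.75 × 841.3 = 631 kN.
Bolt shear governs: 332 kN.

332 kN (bolt shear governs)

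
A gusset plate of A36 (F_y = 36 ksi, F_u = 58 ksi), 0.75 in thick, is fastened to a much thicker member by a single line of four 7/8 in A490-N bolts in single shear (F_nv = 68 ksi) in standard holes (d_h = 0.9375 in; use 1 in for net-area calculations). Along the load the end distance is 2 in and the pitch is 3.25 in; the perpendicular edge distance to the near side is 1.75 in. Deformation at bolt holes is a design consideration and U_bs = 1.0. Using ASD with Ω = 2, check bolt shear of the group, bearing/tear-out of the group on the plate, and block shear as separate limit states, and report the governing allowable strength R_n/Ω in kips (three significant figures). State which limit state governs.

81.8 kips (bolt shear governs)

Bolt shear: A_b = π·0.875²/4 = 0.6013 in²; R_n = 68 × 0.6013 × 4 × 1 = 163.6 kips → 163.6 / 2 = 81.8 kips.
Bearing: edge l_c = 1.531, r_n = 79.93 kips; interior l_c = 2.312, r_n = 91.35 kips; R_n = 79.93 + 3·91.35 = 354 kips → 177 kips.
Block shear: A_gv = 8.812, A_nv = 6.188, A_nt = 0.9375 in²; R_n = min(0.6F_uA_nv, 0.6F_yA_gv) + U_bs·F_u·A_nt = 244.7 kips → 122 kips.
Bolt shear governs: 81.8 kips.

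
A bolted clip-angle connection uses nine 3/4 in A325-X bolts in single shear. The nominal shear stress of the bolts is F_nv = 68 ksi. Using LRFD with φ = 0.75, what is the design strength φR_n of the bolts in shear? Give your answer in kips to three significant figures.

A_b = π × 0.75² / 4 = 0.4418 in².
R_n = F_nv · A_b · n · n_s = 68 × 0.4418 × 9 × 1 = 270.4 kips.
Design strength φR_n = 0.75 × 270.4 = 203 kips.

203 kips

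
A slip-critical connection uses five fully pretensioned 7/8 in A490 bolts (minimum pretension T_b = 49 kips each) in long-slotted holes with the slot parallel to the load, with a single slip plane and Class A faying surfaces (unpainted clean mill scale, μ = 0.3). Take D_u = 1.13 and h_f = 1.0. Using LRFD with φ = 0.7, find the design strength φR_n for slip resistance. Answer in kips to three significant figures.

58.1 kips

R_n = μ · D_u · h_f · T_b · n_s · n_b = 0.3 × 1.13 × 1.0 × 49 × 1 × 5 = 83.05 kips.
Design strength φR_n = 0.7 × 83.05 = 58.1 kips.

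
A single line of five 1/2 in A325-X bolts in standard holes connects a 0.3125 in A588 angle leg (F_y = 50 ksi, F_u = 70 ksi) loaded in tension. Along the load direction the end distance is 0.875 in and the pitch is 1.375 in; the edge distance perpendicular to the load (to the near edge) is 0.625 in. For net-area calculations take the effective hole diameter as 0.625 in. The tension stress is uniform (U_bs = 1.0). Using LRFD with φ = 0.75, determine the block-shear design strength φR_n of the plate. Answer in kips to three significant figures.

40.2 kips

Shear plane L_v = 0.875 + 4·1.375 = 6.375 in; A_gv = 6.375 × 0.3125 = 1.992 in².
A_nv = (6.375 − 4.5·0.625) × 0.3125 = 1.113 in².
A_nt = (0.625 − 0.5·0.625) × 0.3125 = 0.09766 in².
0.6 F_u A_nv = 46.76 kips; 0.6 F_y A_gv = 59.77 kips → shear rupture governs the shear term.
R_n = 46.76 + 1.0 × 70 × 0.09766 = 53.59 kips.
Design strength φR_n = 0.75 × 53.59 = 40.2 kips.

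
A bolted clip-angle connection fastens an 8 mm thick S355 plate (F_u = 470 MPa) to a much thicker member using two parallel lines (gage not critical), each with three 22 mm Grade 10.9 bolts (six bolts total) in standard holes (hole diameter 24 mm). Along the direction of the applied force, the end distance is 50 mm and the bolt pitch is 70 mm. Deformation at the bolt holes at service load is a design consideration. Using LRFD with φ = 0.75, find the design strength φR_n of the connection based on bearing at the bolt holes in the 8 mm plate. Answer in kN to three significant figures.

853 kN

Per bolt r_n = 1.2 l_c t F_u ≤ 2.4 d t F_u; upper limit = 2.4 × 22 × 8 × 470 / 1000 = 198.5 kN.
Edge bolt: l_c = 50 − 24/2 = 38 mm → 1.2 × 38 × 8 × 470 / 1000 = 171.5 → r_n = 171.5 kN.
Interior bolts: l_c = 70 − 24 = 46 mm → 1.2 × 46 × 8 × 470 / 1000 = 207.6 → r_n = 198.5 kN.
R_n = 2 × 171.5 + 4 × 198.5 = 1137 kN.
Design strength φR_n = 0.75 × 1137 = 853 kN.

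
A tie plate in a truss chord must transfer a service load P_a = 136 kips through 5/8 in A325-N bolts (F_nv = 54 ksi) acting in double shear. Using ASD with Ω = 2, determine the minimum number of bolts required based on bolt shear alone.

9 bolts

A_b = π·0.625²/4 = 0.3068 in².
Per-bolt allowable strength R_n/Ω = 54 × 0.3068 × 2 / 2 = 16.57 kips.
n ≥ 136 / 16.57 = 8.209 → use 9 bolts.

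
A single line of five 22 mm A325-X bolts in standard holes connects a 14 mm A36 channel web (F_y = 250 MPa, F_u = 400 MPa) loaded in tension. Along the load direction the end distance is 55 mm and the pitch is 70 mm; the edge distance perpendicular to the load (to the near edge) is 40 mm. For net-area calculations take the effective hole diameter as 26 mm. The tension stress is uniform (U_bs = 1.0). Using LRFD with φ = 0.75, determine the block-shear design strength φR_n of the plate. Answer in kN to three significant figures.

Shear plane L_v = 55 + 4·70 = 335 mm; A_gv = 335 × 14 = 4690 mm².
A_nv = (335 − 4.5·26) × 14 = 3052 mm².
A_nt = (40 − 0.5·26) × 14 = 378 mm².
0.6 F_u A_nv = 732.5 kN; 0.6 F_y A_gv = 703.5 kN → shear yielding governs the shear term.
R_n = 703.5 + 1.0 × 400 × 378 / 1000 = 854.7 kN.
Design strength φR_n = 0.75 × 854.7 = 641 kN.

641 kN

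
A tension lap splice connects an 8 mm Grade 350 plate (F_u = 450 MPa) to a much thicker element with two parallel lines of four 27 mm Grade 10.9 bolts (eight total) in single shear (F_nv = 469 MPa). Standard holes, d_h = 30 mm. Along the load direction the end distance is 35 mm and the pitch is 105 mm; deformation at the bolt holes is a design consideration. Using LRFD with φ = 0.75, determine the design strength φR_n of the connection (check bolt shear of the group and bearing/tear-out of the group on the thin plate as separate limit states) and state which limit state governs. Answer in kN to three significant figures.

Bolt shear: A_b = π·27²/4 = 572.6 mm²; R_n = 469 × 572.6 × 8 × 1 / 1000 = 2148 kN → 0.75 × 2148 = 1610 kN.
Bearing (1.2 l_c t F_u ≤ 2.4 d t F_u): upper limit = 2.4·27·8·450 / 1000 = 233.3 kN.
  Edge l_c = 35 − 30/2 = 20 → r_n = 86.4 kN; interior l_c = 105 − 30 = 75 → r_n = 233.3 kN.
  R_n,bearing = 2·86.4 + 6·233.3 = 1572 kN → 0.75 × 1572 = 1180 kN.
Bearing governs: 1180 kN.

1180 kN (bearing governs)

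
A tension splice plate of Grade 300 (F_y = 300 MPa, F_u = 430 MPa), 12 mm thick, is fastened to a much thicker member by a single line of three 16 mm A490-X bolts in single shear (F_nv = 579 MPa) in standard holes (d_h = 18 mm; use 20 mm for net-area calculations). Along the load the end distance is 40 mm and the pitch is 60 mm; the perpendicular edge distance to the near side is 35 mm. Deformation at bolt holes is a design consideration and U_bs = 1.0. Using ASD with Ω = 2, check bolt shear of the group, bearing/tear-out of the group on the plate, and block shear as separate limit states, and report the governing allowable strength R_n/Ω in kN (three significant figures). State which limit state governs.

Bolt shear: A_b = π·16²/4 = 201.1 mm²; R_n = 579 × 201.1 × 3 × 1 / 1000 = 349.2 kN → 349.2 / 2 = 175 kN.
Bearing: edge l_c = 31, r_n = 192 kN; interior l_c = 42, r_n = 198.1 kN; R_n = 192 + 2·198.1 = 588.2 kN → 294 kN.
Block shear: A_gv = 1920, A_nv = 1320, A_nt = 300 mm²; R_n = min(0.6F_uA_nv, 0.6F_yA_gv) + U_bs·F_u·A_nt = 469.6 kN → 235 kN.
Bolt shear governs: 175 kN.

175 kN (bolt shear governs)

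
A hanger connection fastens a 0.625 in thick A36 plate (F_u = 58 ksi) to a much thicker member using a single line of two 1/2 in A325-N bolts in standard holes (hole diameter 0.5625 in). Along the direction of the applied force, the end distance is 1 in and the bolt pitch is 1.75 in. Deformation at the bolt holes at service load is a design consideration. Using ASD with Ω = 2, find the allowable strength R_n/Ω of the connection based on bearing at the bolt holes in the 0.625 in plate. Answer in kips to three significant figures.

Per bolt r_n = 1.2 l_c t F_u ≤ 2.4 d t F_u; upper limit = 2.4 × 0.5 × 0.625 × 58 = 43.5 kips.
Edge bolt: l_c = 1 − 0.5625/2 = 0.7188 in → 1.2 × 0.7188 × 0.625 × 58 = 31.27 → r_n = 31.27 kips.
Interior bolts: l_c = 1.75 − 0.5625 = 1.188 in → 1.2 × 1.188 × 0.625 × 58 = 51.66 → r_n = 43.5 kips.
R_n = 1 × 31.27 + 1 × 43.5 = 74.77 kips.
Allowable strength R_n/Ω = 74.77 / 2 = 37.4 kips.

37.4 kips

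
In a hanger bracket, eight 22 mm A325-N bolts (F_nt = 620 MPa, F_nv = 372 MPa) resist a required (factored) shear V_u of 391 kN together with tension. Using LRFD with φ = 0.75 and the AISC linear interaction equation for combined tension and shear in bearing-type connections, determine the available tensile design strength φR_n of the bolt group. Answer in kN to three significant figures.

1190 kN

A_b = π·22²/4 = 380.1 mm²; f_rv = 391 × 1000 / (8 × 380.1) = 128.6 MPa.
F'_nt = 1.3 F_nt − (F_nt / φF_nv) f_rv = 1.3·620 − (620/(0.75·372))·128.6 = 520.3 MPa, capped at F_nt → F'_nt = 520.3 MPa.
R_n = F'_nt · A_b · n = 520.3 × 380.1 × 8 / 1000 = 1582 kN.
Design strength φR_n = 0.75 × 1582 = 1190 kN.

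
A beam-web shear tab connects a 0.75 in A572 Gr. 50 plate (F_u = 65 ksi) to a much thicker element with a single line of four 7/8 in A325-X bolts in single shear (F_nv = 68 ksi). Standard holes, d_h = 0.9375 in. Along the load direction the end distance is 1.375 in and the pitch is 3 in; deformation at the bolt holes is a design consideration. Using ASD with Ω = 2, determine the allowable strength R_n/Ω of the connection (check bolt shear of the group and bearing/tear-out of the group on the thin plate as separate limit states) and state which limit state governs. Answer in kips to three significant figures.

Bolt shear: A_b = π·0.875²/4 = 0.6013 in²; R_n = 68 × 0.6013 × 4 × 1 = 163.6 kips → 163.6 / 2 = 81.8 kips.
Bearing (1.2 l_c t F_u ≤ 2.4 d t F_u): upper limit = 2.4·0.875·0.75·65 = 102.4 kips.
  Edge l_c = 1.375 − 0.9375/2 = 0.9062 → r_n = 53.02 kips; interior l_c = 3 − 0.9375 = 2.062 → r_n = 102.4 kips.
  R_n,bearing = 1·53.02 + 3·102.4 = 360.1 kips → 360.1 / 2 = 180 kips.
Bolt shear governs: 81.8 kips.

81.8 kips (bolt shear governs)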